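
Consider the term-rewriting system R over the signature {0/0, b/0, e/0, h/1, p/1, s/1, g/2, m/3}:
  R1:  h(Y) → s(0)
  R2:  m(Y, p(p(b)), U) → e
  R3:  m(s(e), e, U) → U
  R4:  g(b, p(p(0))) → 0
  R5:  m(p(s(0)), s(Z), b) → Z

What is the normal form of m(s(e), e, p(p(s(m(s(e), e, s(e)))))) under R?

1. m(s(e), e, p(p(s(m(s(e), e, s(e))))))  →  p(p(s(m(s(e), e, s(e)))))   [R3 at ε]
2. p(p(s(m(s(e), e, s(e)))))  →  p(p(s(s(e))))   [R3 at 1.1.1]

p(p(s(s(e))))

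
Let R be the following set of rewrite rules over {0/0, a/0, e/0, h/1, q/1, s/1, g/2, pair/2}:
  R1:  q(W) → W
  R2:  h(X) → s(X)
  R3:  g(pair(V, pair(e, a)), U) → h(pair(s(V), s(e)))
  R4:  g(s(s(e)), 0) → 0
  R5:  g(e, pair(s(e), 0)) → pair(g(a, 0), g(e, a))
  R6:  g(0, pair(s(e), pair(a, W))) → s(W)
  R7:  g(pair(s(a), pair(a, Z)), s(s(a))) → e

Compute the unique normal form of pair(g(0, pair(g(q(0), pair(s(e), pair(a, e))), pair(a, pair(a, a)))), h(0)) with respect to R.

1. pair(g(0, pair(g(q(0), pair(s(e), pair(a, e))), pair(a, pair(a, a)))), h(0))  →  pair(g(0, pair(g(0, pair(s(e), pair(a, e))), pair(a, pair(a, a)))), h(0))   [R1 at 1.2.1.1]
2. pair(g(0, pair(g(0, pair(s(e), pair(a, e))), pair(a, pair(a, a)))), h(0))  →  pair(g(0, pair(s(e), pair(a, pair(a, a)))), h(0))   [R6 at 1.2.1]
3. pair(g(0, pair(s(e), pair(a, pair(a, a)))), h(0))  →  pair(s(pair(a, a)), h(0))   [R6 at 1]
4. pair(s(pair(a, a)), h(0))  →  pair(s(pair(a, a)), s(0))   [R2 at 2]

pair(s(pair(a, a)), s(0))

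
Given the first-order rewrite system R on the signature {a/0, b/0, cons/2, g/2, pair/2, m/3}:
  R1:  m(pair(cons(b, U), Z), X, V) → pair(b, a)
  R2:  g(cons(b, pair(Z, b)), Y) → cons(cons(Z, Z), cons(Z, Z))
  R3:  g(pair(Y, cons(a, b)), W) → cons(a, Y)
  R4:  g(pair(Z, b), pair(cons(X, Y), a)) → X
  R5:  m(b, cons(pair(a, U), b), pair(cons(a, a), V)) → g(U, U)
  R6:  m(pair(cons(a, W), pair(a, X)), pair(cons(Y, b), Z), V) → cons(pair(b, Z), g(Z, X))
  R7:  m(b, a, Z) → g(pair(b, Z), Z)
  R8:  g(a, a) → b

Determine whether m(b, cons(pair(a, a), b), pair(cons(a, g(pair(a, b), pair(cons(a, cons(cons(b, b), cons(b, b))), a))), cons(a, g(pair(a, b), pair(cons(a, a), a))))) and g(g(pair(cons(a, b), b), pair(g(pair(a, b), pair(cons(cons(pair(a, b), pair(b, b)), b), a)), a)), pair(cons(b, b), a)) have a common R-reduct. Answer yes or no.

yes — NF(t₁) = b, NF(t₂) = b

Reduce t₁ = m(b, cons(pair(a, a), b), pair(cons(a, g(pair(a, b), pair(cons(a, cons(cons(b, b), cons(b, b))), a))), cons(a, g(pair(a, b), pair(cons(a, a), a))))):
1. m(b, cons(pair(a, a), b), pair(cons(a, g(pair(a, b), pair(cons(a, cons(cons(b, b), cons(b, b))), a))), cons(a, g(pair(a, b), pair(cons(a, a), a)))))  →  m(b, cons(pair(a, a), b), pair(cons(a, a), cons(a, g(pair(a, b), pair(cons(a, a), a)))))   [R4 at 3.1.2]
2. m(b, cons(pair(a, a), b), pair(cons(a, a), cons(a, g(pair(a, b), pair(cons(a, a), a)))))  →  g(a, a)   [R5 at ε]
3. g(a, a)  →  b   [R8 at ε]

Reduce t₂ = g(g(pair(cons(a, b), b), pair(g(pair(a, b), pair(cons(cons(pair(a, b), pair(b, b)), b), a)), a)), pair(cons(b, b), a)):
1. g(g(pair(cons(a, b), b), pair(g(pair(a, b), pair(cons(cons(pair(a, b), pair(b, b)), b), a)), a)), pair(cons(b, b), a))  →  g(g(pair(cons(a, b), b), pair(cons(pair(a, b), pair(b, b)), a)), pair(cons(b, b), a))   [R4 at 1.2.1]
2. g(g(pair(cons(a, b), b), pair(cons(pair(a, b), pair(b, b)), a)), pair(cons(b, b), a))  →  g(pair(a, b), pair(cons(b, b), a))   [R4 at 1]
3. g(pair(a, b), pair(cons(b, b), a))  →  b   [R4 at ε]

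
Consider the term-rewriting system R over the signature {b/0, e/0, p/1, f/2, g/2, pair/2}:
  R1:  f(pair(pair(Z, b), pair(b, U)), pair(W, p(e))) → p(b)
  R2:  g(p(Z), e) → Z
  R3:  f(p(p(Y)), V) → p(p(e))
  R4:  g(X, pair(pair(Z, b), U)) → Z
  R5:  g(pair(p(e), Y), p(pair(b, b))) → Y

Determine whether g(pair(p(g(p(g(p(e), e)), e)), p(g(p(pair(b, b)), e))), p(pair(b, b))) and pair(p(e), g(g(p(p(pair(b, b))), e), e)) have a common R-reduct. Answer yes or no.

Reduce t₁ = g(pair(p(g(p(g(p(e), e)), e)), p(g(p(pair(b, b)), e))), p(pair(b, b))):
1. g(pair(p(g(p(g(p(e), e)), e)), p(g(p(pair(b, b)), e))), p(pair(b, b)))  →  g(pair(p(g(p(e), e)), p(g(p(pair(b, b)), e))), p(pair(b, b)))   [R2 at 1.1.1]
2. g(pair(p(g(p(e), e)), p(g(p(pair(b, b)), e))), p(pair(b, b)))  →  g(pair(p(e), p(g(p(pair(b, b)), e))), p(pair(b, b)))   [R2 at 1.1.1]
3. g(pair(p(e), p(g(p(pair(b, b)), e))), p(pair(b, b)))  →  p(g(p(pair(b, b)), e))   [R5 at ε]
4. p(g(p(pair(b, b)), e))  →  p(pair(b, b))   [R2 at 1]

Reduce t₂ = pair(p(e), g(g(p(p(pair(b, b))), e), e)):
1. pair(p(e), g(g(p(p(pair(b, b))), e), e))  →  pair(p(e), g(p(pair(b, b)), e))   [R2 at 2.1]
2. pair(p(e), g(p(pair(b, b)), e))  →  pair(p(e), pair(b, b))   [R2 at 2]

no — NF(t₁) = p(pair(b, b)), NF(t₂) = pair(p(e), pair(b, b))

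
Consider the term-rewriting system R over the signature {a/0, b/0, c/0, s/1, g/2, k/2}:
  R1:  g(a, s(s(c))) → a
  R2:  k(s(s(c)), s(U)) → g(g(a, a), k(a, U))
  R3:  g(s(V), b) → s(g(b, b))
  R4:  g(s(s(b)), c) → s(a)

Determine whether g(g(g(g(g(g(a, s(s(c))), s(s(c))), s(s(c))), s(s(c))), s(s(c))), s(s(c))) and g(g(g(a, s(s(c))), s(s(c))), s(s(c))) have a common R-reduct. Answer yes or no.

Reduce t₁ = g(g(g(g(g(g(a, s(s(c))), s(s(c))), s(s(c))), s(s(c))), s(s(c))), s(s(c))):
1. g(g(g(g(g(g(a, s(s(c))), s(s(c))), s(s(c))), s(s(c))), s(s(c))), s(s(c)))  →  g(g(g(g(g(a, s(s(c))), s(s(c))), s(s(c))), s(s(c))), s(s(c)))   [R1 at 1.1.1.1.1]
2. g(g(g(g(g(a, s(s(c))), s(s(c))), s(s(c))), s(s(c))), s(s(c)))  →  g(g(g(g(a, s(s(c))), s(s(c))), s(s(c))), s(s(c)))   [R1 at 1.1.1.1]
3. g(g(g(g(a, s(s(c))), s(s(c))), s(s(c))), s(s(c)))  →  g(g(g(a, s(s(c))), s(s(c))), s(s(c)))   [R1 at 1.1.1]
4. g(g(g(a, s(s(c))), s(s(c))), s(s(c)))  →  g(g(a, s(s(c))), s(s(c)))   [R1 at 1.1]
5. g(g(a, s(s(c))), s(s(c)))  →  g(a, s(s(c)))   [R1 at 1]
6. g(a, s(s(c)))  →  a   [R1 at ε]

Reduce t₂ = g(g(g(a, s(s(c))), s(s(c))), s(s(c))):
1. g(g(g(a, s(s(c))), s(s(c))), s(s(c)))  →  g(g(a, s(s(c))), s(s(c)))   [R1 at 1.1]
2. g(g(a, s(s(c))), s(s(c)))  →  g(a, s(s(c)))   [R1 at 1]
3. g(a, s(s(c)))  →  a   [R1 at ε]

yes — NF(t₁) = a, NF(t₂) = a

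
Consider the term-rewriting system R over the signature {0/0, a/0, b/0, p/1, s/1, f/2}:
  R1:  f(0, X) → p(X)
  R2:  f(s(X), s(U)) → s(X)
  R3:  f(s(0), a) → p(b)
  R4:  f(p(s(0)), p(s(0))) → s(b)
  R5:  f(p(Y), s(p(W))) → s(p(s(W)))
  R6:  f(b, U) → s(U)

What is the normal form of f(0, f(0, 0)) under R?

p(p(0))

1. f(0, f(0, 0))  →  p(f(0, 0))   [R1 at ε]
2. p(f(0, 0))  →  p(p(0))   [R1 at 1]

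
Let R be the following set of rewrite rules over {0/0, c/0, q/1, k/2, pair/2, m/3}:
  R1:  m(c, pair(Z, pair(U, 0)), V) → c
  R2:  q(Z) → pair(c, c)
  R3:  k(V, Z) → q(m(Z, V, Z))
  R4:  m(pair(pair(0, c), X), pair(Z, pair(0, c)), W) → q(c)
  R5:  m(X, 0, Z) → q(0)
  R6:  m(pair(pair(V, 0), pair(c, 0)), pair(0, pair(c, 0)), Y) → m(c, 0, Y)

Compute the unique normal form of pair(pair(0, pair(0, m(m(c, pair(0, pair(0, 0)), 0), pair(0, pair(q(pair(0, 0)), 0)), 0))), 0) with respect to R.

1. pair(pair(0, pair(0, m(m(c, pair(0, pair(0, 0)), 0), pair(0, pair(q(pair(0, 0)), 0)), 0))), 0)  →  pair(pair(0, pair(0, m(c, pair(0, pair(q(pair(0, 0)), 0)), 0))), 0)   [R1 at 1.2.2.1]
2. pair(pair(0, pair(0, m(c, pair(0, pair(q(pair(0, 0)), 0)), 0))), 0)  →  pair(pair(0, pair(0, c)), 0)   [R1 at 1.2.2]

pair(pair(0, pair(0, c)), 0)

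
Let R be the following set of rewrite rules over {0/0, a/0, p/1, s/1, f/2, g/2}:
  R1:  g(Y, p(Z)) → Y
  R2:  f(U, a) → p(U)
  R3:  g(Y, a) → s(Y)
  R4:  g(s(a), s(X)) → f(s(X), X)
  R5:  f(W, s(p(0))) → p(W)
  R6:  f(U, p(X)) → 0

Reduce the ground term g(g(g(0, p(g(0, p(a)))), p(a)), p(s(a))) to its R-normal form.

1. g(g(g(0, p(g(0, p(a)))), p(a)), p(s(a)))  →  g(g(0, p(g(0, p(a)))), p(a))   [R1 at ε]
2. g(g(0, p(g(0, p(a)))), p(a))  →  g(0, p(g(0, p(a))))   [R1 at ε]
3. g(0, p(g(0, p(a))))  →  0   [R1 at ε]

0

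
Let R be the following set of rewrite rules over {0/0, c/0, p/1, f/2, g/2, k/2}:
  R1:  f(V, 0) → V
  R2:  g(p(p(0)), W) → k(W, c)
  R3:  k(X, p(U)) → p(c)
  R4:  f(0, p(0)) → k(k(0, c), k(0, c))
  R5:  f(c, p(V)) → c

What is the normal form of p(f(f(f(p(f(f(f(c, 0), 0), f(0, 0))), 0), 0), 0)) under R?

1. p(f(f(f(p(f(f(f(c, 0), 0), f(0, 0))), 0), 0), 0))  →  p(f(f(p(f(f(f(c, 0), 0), f(0, 0))), 0), 0))   [R1 at 1]
2. p(f(f(p(f(f(f(c, 0), 0), f(0, 0))), 0), 0))  →  p(f(p(f(f(f(c, 0), 0), f(0, 0))), 0))   [R1 at 1]
3. p(f(p(f(f(f(c, 0), 0), f(0, 0))), 0))  →  p(p(f(f(f(c, 0), 0), f(0, 0))))   [R1 at 1]
4. p(p(f(f(f(c, 0), 0), f(0, 0))))  →  p(p(f(f(c, 0), f(0, 0))))   [R1 at 1.1.1]
5. p(p(f(f(c, 0), f(0, 0))))  →  p(p(f(c, f(0, 0))))   [R1 at 1.1.1]
6. p(p(f(c, f(0, 0))))  →  p(p(f(c, 0)))   [R1 at 1.1.2]
7. p(p(f(c, 0)))  →  p(p(c))   [R1 at 1.1]

p(p(c))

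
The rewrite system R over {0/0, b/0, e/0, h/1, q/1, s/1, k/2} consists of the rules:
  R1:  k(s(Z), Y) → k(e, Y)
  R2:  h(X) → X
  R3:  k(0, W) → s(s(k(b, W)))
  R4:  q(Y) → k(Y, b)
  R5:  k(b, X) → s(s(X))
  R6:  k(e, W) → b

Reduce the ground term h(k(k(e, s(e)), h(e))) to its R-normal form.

1. h(k(k(e, s(e)), h(e)))  →  k(k(e, s(e)), h(e))   [R2 at ε]
2. k(k(e, s(e)), h(e))  →  k(b, h(e))   [R6 at 1]
3. k(b, h(e))  →  s(s(h(e)))   [R5 at ε]
4. s(s(h(e)))  →  s(s(e))   [R2 at 1.1]

s(s(e))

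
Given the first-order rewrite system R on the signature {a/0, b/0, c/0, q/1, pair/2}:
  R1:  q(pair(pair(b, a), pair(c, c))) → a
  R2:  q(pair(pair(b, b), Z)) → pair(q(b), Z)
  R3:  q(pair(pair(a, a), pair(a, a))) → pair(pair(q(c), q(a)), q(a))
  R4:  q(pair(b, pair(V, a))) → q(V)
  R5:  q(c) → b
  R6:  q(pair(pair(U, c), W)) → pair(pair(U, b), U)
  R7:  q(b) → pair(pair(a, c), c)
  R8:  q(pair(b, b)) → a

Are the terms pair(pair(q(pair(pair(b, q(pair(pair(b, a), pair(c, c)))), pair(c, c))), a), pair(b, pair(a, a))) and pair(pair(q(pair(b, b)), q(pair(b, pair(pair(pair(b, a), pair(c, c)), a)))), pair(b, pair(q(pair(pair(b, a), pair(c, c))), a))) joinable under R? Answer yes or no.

yes — NF(t₁) = pair(pair(a, a), pair(b, pair(a, a))), NF(t₂) = pair(pair(a, a), pair(b, pair(a, a)))

Reduce t₁ = pair(pair(q(pair(pair(b, q(pair(pair(b, a), pair(c, c)))), pair(c, c))), a), pair(b, pair(a, a))):
1. pair(pair(q(pair(pair(b, q(pair(pair(b, a), pair(c, c)))), pair(c, c))), a), pair(b, pair(a, a)))  →  pair(pair(q(pair(pair(b, a), pair(c, c))), a), pair(b, pair(a, a)))   [R1 at 1.1.1.1.2]
2. pair(pair(q(pair(pair(b, a), pair(c, c))), a), pair(b, pair(a, a)))  →  pair(pair(a, a), pair(b, pair(a, a)))   [R1 at 1.1]

Reduce t₂ = pair(pair(q(pair(b, b)), q(pair(b, pair(pair(pair(b, a), pair(c, c)), a)))), pair(b, pair(q(pair(pair(b, a), pair(c, c))), a))):
1. pair(pair(q(pair(b, b)), q(pair(b, pair(pair(pair(b, a), pair(c, c)), a)))), pair(b, pair(q(pair(pair(b, a), pair(c, c))), a)))  →  pair(pair(a, q(pair(b, pair(pair(pair(b, a), pair(c, c)), a)))), pair(b, pair(q(pair(pair(b, a), pair(c, c))), a)))   [R8 at 1.1]
2. pair(pair(a, q(pair(b, pair(pair(pair(b, a), pair(c, c)), a)))), pair(b, pair(q(pair(pair(b, a), pair(c, c))), a)))  →  pair(pair(a, q(pair(pair(b, a), pair(c, c)))), pair(b, pair(q(pair(pair(b, a), pair(c, c))), a)))   [R4 at 1.2]
3. pair(pair(a, q(pair(pair(b, a), pair(c, c)))), pair(b, pair(q(pair(pair(b, a), pair(c, c))), a)))  →  pair(pair(a, a), pair(b, pair(q(pair(pair(b, a), pair(c, c))), a)))   [R1 at 1.2]
4. pair(pair(a, a), pair(b, pair(q(pair(pair(b, a), pair(c, c))), a)))  →  pair(pair(a, a), pair(b, pair(a, a)))   [R1 at 2.2.1]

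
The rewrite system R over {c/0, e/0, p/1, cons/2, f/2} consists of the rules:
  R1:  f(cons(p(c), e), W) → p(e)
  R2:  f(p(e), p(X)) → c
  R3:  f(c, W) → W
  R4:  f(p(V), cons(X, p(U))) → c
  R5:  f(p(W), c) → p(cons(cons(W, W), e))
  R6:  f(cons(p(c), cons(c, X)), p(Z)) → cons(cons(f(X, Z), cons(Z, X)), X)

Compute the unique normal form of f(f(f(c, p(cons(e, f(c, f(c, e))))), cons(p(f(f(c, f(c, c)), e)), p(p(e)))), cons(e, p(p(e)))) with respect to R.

cons(e, p(p(e)))

1. f(f(f(c, p(cons(e, f(c, f(c, e))))), cons(p(f(f(c, f(c, c)), e)), p(p(e)))), cons(e, p(p(e))))  →  f(f(p(cons(e, f(c, f(c, e)))), cons(p(f(f(c, f(c, c)), e)), p(p(e)))), cons(e, p(p(e))))   [R3 at 1.1]
2. f(f(p(cons(e, f(c, f(c, e)))), cons(p(f(f(c, f(c, c)), e)), p(p(e)))), cons(e, p(p(e))))  →  f(c, cons(e, p(p(e))))   [R4 at 1]
3. f(c, cons(e, p(p(e))))  →  cons(e, p(p(e)))   [R3 at ε]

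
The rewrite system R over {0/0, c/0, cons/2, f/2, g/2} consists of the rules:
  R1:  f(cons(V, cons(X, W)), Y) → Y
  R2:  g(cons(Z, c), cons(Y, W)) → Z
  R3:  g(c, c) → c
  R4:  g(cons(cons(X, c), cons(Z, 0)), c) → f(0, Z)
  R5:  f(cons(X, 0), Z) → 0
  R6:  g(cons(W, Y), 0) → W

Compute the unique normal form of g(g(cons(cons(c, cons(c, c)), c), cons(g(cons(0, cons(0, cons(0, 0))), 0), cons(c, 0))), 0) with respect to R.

c

1. g(g(cons(cons(c, cons(c, c)), c), cons(g(cons(0, cons(0, cons(0, 0))), 0), cons(c, 0))), 0)  →  g(cons(c, cons(c, c)), 0)   [R2 at 1]
2. g(cons(c, cons(c, c)), 0)  →  c   [R6 at ε]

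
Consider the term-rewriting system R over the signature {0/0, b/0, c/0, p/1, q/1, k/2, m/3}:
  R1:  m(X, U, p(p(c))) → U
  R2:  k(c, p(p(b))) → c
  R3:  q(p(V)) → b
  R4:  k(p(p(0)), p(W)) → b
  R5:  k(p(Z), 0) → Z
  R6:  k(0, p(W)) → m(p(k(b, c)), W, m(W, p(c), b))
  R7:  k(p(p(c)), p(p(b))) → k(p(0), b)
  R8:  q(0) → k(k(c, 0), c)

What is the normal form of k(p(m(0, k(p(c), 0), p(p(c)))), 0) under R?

1. k(p(m(0, k(p(c), 0), p(p(c)))), 0)  →  m(0, k(p(c), 0), p(p(c)))   [R5 at ε]
2. m(0, k(p(c), 0), p(p(c)))  →  k(p(c), 0)   [R1 at ε]
3. k(p(c), 0)  →  c   [R5 at ε]

c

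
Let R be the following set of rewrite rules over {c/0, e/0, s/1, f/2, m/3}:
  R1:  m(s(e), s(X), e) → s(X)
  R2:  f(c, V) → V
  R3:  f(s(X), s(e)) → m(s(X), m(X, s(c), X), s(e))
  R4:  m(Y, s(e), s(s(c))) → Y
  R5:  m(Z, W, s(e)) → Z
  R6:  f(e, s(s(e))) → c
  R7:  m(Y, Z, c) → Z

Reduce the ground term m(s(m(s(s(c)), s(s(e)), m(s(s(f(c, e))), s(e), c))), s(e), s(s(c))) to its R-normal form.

s(s(s(c)))

1. m(s(m(s(s(c)), s(s(e)), m(s(s(f(c, e))), s(e), c))), s(e), s(s(c)))  →  s(m(s(s(c)), s(s(e)), m(s(s(f(c, e))), s(e), c)))   [R4 at ε]
2. s(m(s(s(c)), s(s(e)), m(s(s(f(c, e))), s(e), c)))  →  s(m(s(s(c)), s(s(e)), s(e)))   [R7 at 1.3]
3. s(m(s(s(c)), s(s(e)), s(e)))  →  s(s(s(c)))   [R5 at 1]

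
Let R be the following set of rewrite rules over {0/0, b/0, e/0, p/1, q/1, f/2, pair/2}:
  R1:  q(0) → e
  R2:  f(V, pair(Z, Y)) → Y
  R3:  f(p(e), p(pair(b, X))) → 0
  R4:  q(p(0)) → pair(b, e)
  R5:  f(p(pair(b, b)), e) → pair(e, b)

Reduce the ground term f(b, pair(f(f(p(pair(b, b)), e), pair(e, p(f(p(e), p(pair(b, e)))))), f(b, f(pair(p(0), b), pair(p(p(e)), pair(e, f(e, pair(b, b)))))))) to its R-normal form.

1. f(b, pair(f(f(p(pair(b, b)), e), pair(e, p(f(p(e), p(pair(b, e)))))), f(b, f(pair(p(0), b), pair(p(p(e)), pair(e, f(e, pair(b, b))))))))  →  f(b, f(pair(p(0), b), pair(p(p(e)), pair(e, f(e, pair(b, b))))))   [R2 at ε]
2. f(b, f(pair(p(0), b), pair(p(p(e)), pair(e, f(e, pair(b, b))))))  →  f(b, pair(e, f(e, pair(b, b))))   [R2 at 2]
3. f(b, pair(e, f(e, pair(b, b))))  →  f(e, pair(b, b))   [R2 at ε]
4. f(e, pair(b, b))  →  b   [R2 at ε]

b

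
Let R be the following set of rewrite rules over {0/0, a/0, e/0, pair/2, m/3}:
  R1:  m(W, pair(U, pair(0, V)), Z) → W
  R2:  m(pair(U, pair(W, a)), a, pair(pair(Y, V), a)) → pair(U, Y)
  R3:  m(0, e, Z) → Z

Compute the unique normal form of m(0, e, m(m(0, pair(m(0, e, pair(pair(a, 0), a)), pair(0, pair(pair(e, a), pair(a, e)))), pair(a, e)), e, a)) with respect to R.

a

1. m(0, e, m(m(0, pair(m(0, e, pair(pair(a, 0), a)), pair(0, pair(pair(e, a), pair(a, e)))), pair(a, e)), e, a))  →  m(m(0, pair(m(0, e, pair(pair(a, 0), a)), pair(0, pair(pair(e, a), pair(a, e)))), pair(a, e)), e, a)   [R3 at ε]
2. m(m(0, pair(m(0, e, pair(pair(a, 0), a)), pair(0, pair(pair(e, a), pair(a, e)))), pair(a, e)), e, a)  →  m(0, e, a)   [R1 at 1]
3. m(0, e, a)  →  a   [R3 at ε]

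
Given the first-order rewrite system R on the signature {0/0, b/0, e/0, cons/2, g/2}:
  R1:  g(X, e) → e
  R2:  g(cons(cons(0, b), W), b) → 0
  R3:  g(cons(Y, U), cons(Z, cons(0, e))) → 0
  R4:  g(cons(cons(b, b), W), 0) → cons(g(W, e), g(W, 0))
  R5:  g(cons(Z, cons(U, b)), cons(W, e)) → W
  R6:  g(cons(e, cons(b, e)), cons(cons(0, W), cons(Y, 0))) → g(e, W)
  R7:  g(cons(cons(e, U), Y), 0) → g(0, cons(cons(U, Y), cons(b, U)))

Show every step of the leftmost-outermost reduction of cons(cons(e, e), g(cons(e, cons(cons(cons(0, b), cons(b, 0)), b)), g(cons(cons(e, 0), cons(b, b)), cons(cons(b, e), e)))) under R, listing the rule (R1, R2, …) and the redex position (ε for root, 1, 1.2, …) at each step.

cons(cons(e, e), b)

1. cons(cons(e, e), g(cons(e, cons(cons(cons(0, b), cons(b, 0)), b)), g(cons(cons(e, 0), cons(b, b)), cons(cons(b, e), e))))  →  cons(cons(e, e), g(cons(e, cons(cons(cons(0, b), cons(b, 0)), b)), cons(b, e)))   [R5 at 2.2]
2. cons(cons(e, e), g(cons(e, cons(cons(cons(0, b), cons(b, 0)), b)), cons(b, e)))  →  cons(cons(e, e), b)   [R5 at 2]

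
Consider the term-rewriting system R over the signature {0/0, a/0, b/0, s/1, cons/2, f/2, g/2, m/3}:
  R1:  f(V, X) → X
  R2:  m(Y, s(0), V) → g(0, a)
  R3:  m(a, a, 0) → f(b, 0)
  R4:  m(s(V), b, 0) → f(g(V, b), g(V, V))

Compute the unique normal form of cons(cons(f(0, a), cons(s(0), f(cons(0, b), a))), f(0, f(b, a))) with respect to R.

1. cons(cons(f(0, a), cons(s(0), f(cons(0, b), a))), f(0, f(b, a)))  →  cons(cons(a, cons(s(0), f(cons(0, b), a))), f(0, f(b, a)))   [R1 at 1.1]
2. cons(cons(a, cons(s(0), f(cons(0, b), a))), f(0, f(b, a)))  →  cons(cons(a, cons(s(0), a)), f(0, f(b, a)))   [R1 at 1.2.2]
3. cons(cons(a, cons(s(0), a)), f(0, f(b, a)))  →  cons(cons(a, cons(s(0), a)), f(b, a))   [R1 at 2]
4. cons(cons(a, cons(s(0), a)), f(b, a))  →  cons(cons(a, cons(s(0), a)), a)   [R1 at 2]

cons(cons(a, cons(s(0), a)), a)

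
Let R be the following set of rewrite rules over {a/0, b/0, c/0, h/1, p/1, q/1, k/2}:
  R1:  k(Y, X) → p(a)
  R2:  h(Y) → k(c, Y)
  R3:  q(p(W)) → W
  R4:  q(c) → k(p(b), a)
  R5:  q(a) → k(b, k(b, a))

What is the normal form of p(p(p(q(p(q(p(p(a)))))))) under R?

1. p(p(p(q(p(q(p(p(a))))))))  →  p(p(p(q(p(p(a))))))   [R3 at 1.1.1]
2. p(p(p(q(p(p(a))))))  →  p(p(p(p(a))))   [R3 at 1.1.1]

p(p(p(p(a))))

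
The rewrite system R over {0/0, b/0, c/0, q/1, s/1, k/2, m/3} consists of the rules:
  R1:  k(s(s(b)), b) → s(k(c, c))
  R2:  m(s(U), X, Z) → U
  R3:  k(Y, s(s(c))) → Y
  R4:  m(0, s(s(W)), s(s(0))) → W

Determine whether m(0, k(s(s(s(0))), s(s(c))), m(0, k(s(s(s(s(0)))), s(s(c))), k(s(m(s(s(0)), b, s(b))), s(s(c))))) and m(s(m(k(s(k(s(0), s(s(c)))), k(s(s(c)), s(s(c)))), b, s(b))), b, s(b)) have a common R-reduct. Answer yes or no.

yes — NF(t₁) = s(0), NF(t₂) = s(0)

Reduce t₁ = m(0, k(s(s(s(0))), s(s(c))), m(0, k(s(s(s(s(0)))), s(s(c))), k(s(m(s(s(0)), b, s(b))), s(s(c))))):
1. m(0, k(s(s(s(0))), s(s(c))), m(0, k(s(s(s(s(0)))), s(s(c))), k(s(m(s(s(0)), b, s(b))), s(s(c)))))  →  m(0, s(s(s(0))), m(0, k(s(s(s(s(0)))), s(s(c))), k(s(m(s(s(0)), b, s(b))), s(s(c)))))   [R3 at 2]
2. m(0, s(s(s(0))), m(0, k(s(s(s(s(0)))), s(s(c))), k(s(m(s(s(0)), b, s(b))), s(s(c)))))  →  m(0, s(s(s(0))), m(0, s(s(s(s(0)))), k(s(m(s(s(0)), b, s(b))), s(s(c)))))   [R3 at 3.2]
3. m(0, s(s(s(0))), m(0, s(s(s(s(0)))), k(s(m(s(s(0)), b, s(b))), s(s(c)))))  →  m(0, s(s(s(0))), m(0, s(s(s(s(0)))), s(m(s(s(0)), b, s(b)))))   [R3 at 3.3]
4. m(0, s(s(s(0))), m(0, s(s(s(s(0)))), s(m(s(s(0)), b, s(b)))))  →  m(0, s(s(s(0))), m(0, s(s(s(s(0)))), s(s(0))))   [R2 at 3.3.1]
5. m(0, s(s(s(0))), m(0, s(s(s(s(0)))), s(s(0))))  →  m(0, s(s(s(0))), s(s(0)))   [R4 at 3]
6. m(0, s(s(s(0))), s(s(0)))  →  s(0)   [R4 at ε]

Reduce t₂ = m(s(m(k(s(k(s(0), s(s(c)))), k(s(s(c)), s(s(c)))), b, s(b))), b, s(b)):
1. m(s(m(k(s(k(s(0), s(s(c)))), k(s(s(c)), s(s(c)))), b, s(b))), b, s(b))  →  m(k(s(k(s(0), s(s(c)))), k(s(s(c)), s(s(c)))), b, s(b))   [R2 at ε]
2. m(k(s(k(s(0), s(s(c)))), k(s(s(c)), s(s(c)))), b, s(b))  →  m(k(s(s(0)), k(s(s(c)), s(s(c)))), b, s(b))   [R3 at 1.1.1]
3. m(k(s(s(0)), k(s(s(c)), s(s(c)))), b, s(b))  →  m(k(s(s(0)), s(s(c))), b, s(b))   [R3 at 1.2]
4. m(k(s(s(0)), s(s(c))), b, s(b))  →  m(s(s(0)), b, s(b))   [R3 at 1]
5. m(s(s(0)), b, s(b))  →  s(0)   [R2 at ε]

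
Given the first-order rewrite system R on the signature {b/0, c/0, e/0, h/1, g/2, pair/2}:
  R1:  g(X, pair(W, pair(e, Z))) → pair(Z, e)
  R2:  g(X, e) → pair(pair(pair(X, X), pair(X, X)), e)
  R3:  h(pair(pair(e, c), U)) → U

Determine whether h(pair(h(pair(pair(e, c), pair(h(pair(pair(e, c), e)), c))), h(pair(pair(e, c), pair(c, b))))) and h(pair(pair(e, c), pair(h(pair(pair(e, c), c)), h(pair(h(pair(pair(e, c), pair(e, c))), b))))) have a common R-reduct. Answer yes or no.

Reduce t₁ = h(pair(h(pair(pair(e, c), pair(h(pair(pair(e, c), e)), c))), h(pair(pair(e, c), pair(c, b))))):
1. h(pair(h(pair(pair(e, c), pair(h(pair(pair(e, c), e)), c))), h(pair(pair(e, c), pair(c, b)))))  →  h(pair(pair(h(pair(pair(e, c), e)), c), h(pair(pair(e, c), pair(c, b)))))   [R3 at 1.1]
2. h(pair(pair(h(pair(pair(e, c), e)), c), h(pair(pair(e, c), pair(c, b)))))  →  h(pair(pair(e, c), h(pair(pair(e, c), pair(c, b)))))   [R3 at 1.1.1]
3. h(pair(pair(e, c), h(pair(pair(e, c), pair(c, b)))))  →  h(pair(pair(e, c), pair(c, b)))   [R3 at ε]
4. h(pair(pair(e, c), pair(c, b)))  →  pair(c, b)   [R3 at ε]

Reduce t₂ = h(pair(pair(e, c), pair(h(pair(pair(e, c), c)), h(pair(h(pair(pair(e, c), pair(e, c))), b))))):
1. h(pair(pair(e, c), pair(h(pair(pair(e, c), c)), h(pair(h(pair(pair(e, c), pair(e, c))), b)))))  →  pair(h(pair(pair(e, c), c)), h(pair(h(pair(pair(e, c), pair(e, c))), b)))   [R3 at ε]
2. pair(h(pair(pair(e, c), c)), h(pair(h(pair(pair(e, c), pair(e, c))), b)))  →  pair(c, h(pair(h(pair(pair(e, c), pair(e, c))), b)))   [R3 at 1]
3. pair(c, h(pair(h(pair(pair(e, c), pair(e, c))), b)))  →  pair(c, h(pair(pair(e, c), b)))   [R3 at 2.1.1]
4. pair(c, h(pair(pair(e, c), b)))  →  pair(c, b)   [R3 at 2]

yes — NF(t₁) = pair(c, b), NF(t₂) = pair(c, b)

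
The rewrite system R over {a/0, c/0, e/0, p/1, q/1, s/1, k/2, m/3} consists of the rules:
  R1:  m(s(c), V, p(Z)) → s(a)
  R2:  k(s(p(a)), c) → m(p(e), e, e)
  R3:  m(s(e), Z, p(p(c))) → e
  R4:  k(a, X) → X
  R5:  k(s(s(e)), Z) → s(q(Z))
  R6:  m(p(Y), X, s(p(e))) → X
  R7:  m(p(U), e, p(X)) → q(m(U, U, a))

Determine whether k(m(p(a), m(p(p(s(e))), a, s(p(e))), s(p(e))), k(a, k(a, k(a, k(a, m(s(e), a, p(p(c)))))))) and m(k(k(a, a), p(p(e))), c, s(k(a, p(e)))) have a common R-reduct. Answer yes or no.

no — NF(t₁) = e, NF(t₂) = c

Reduce t₁ = k(m(p(a), m(p(p(s(e))), a, s(p(e))), s(p(e))), k(a, k(a, k(a, k(a, m(s(e), a, p(p(c)))))))):
1. k(m(p(a), m(p(p(s(e))), a, s(p(e))), s(p(e))), k(a, k(a, k(a, k(a, m(s(e), a, p(p(c))))))))  →  k(m(p(p(s(e))), a, s(p(e))), k(a, k(a, k(a, k(a, m(s(e), a, p(p(c))))))))   [R6 at 1]
2. k(m(p(p(s(e))), a, s(p(e))), k(a, k(a, k(a, k(a, m(s(e), a, p(p(c))))))))  →  k(a, k(a, k(a, k(a, k(a, m(s(e), a, p(p(c))))))))   [R6 at 1]
3. k(a, k(a, k(a, k(a, k(a, m(s(e), a, p(p(c))))))))  →  k(a, k(a, k(a, k(a, m(s(e), a, p(p(c)))))))   [R4 at ε]
4. k(a, k(a, k(a, k(a, m(s(e), a, p(p(c)))))))  →  k(a, k(a, k(a, m(s(e), a, p(p(c))))))   [R4 at ε]
5. k(a, k(a, k(a, m(s(e), a, p(p(c))))))  →  k(a, k(a, m(s(e), a, p(p(c)))))   [R4 at ε]
6. k(a, k(a, m(s(e), a, p(p(c)))))  →  k(a, m(s(e), a, p(p(c))))   [R4 at ε]
7. k(a, m(s(e), a, p(p(c))))  →  m(s(e), a, p(p(c)))   [R4 at ε]
8. m(s(e), a, p(p(c)))  →  e   [R3 at ε]

Reduce t₂ = m(k(k(a, a), p(p(e))), c, s(k(a, p(e)))):
1. m(k(k(a, a), p(p(e))), c, s(k(a, p(e))))  →  m(k(a, p(p(e))), c, s(k(a, p(e))))   [R4 at 1.1]
2. m(k(a, p(p(e))), c, s(k(a, p(e))))  →  m(p(p(e)), c, s(k(a, p(e))))   [R4 at 1]
3. m(p(p(e)), c, s(k(a, p(e))))  →  m(p(p(e)), c, s(p(e)))   [R4 at 3.1]
4. m(p(p(e)), c, s(p(e)))  →  c   [R6 at ε]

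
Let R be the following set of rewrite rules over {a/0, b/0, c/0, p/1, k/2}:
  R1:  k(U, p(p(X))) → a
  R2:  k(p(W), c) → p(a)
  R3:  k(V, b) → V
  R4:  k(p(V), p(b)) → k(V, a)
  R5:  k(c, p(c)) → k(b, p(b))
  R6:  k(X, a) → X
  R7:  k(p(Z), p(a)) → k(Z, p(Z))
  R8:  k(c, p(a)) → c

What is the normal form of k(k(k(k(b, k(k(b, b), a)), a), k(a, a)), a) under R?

b

1. k(k(k(k(b, k(k(b, b), a)), a), k(a, a)), a)  →  k(k(k(b, k(k(b, b), a)), a), k(a, a))   [R6 at ε]
2. k(k(k(b, k(k(b, b), a)), a), k(a, a))  →  k(k(b, k(k(b, b), a)), k(a, a))   [R6 at 1]
3. k(k(b, k(k(b, b), a)), k(a, a))  →  k(k(b, k(b, b)), k(a, a))   [R6 at 1.2]
4. k(k(b, k(b, b)), k(a, a))  →  k(k(b, b), k(a, a))   [R3 at 1.2]
5. k(k(b, b), k(a, a))  →  k(b, k(a, a))   [R3 at 1]
6. k(b, k(a, a))  →  k(b, a)   [R6 at 2]
7. k(b, a)  →  b   [R6 at ε]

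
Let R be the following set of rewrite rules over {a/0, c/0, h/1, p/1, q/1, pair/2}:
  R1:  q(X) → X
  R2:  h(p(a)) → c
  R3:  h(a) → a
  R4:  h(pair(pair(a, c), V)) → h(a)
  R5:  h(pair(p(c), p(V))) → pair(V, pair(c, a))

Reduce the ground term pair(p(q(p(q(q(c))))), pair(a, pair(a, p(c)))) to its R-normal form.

1. pair(p(q(p(q(q(c))))), pair(a, pair(a, p(c))))  →  pair(p(p(q(q(c)))), pair(a, pair(a, p(c))))   [R1 at 1.1]
2. pair(p(p(q(q(c)))), pair(a, pair(a, p(c))))  →  pair(p(p(q(c))), pair(a, pair(a, p(c))))   [R1 at 1.1.1]
3. pair(p(p(q(c))), pair(a, pair(a, p(c))))  →  pair(p(p(c)), pair(a, pair(a, p(c))))   [R1 at 1.1.1]

pair(p(p(c)), pair(a, pair(a, p(c))))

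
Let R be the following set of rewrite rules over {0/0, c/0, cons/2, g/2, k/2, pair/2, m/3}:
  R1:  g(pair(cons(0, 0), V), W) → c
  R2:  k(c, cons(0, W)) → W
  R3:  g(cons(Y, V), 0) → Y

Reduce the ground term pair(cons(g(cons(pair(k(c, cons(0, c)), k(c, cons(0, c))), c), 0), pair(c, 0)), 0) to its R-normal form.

1. pair(cons(g(cons(pair(k(c, cons(0, c)), k(c, cons(0, c))), c), 0), pair(c, 0)), 0)  →  pair(cons(pair(k(c, cons(0, c)), k(c, cons(0, c))), pair(c, 0)), 0)   [R3 at 1.1]
2. pair(cons(pair(k(c, cons(0, c)), k(c, cons(0, c))), pair(c, 0)), 0)  →  pair(cons(pair(c, k(c, cons(0, c))), pair(c, 0)), 0)   [R2 at 1.1.1]
3. pair(cons(pair(c, k(c, cons(0, c))), pair(c, 0)), 0)  →  pair(cons(pair(c, c), pair(c, 0)), 0)   [R2 at 1.1.2]

pair(cons(pair(c, c), pair(c, 0)), 0)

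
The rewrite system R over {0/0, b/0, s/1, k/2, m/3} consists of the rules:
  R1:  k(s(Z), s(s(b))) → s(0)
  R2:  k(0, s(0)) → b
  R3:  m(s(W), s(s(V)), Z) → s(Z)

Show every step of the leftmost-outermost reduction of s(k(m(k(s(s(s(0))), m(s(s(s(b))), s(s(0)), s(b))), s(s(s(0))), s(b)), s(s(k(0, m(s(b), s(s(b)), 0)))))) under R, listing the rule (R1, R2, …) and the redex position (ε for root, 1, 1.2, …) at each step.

s(s(0))

1. s(k(m(k(s(s(s(0))), m(s(s(s(b))), s(s(0)), s(b))), s(s(s(0))), s(b)), s(s(k(0, m(s(b), s(s(b)), 0))))))  →  s(k(m(k(s(s(s(0))), s(s(b))), s(s(s(0))), s(b)), s(s(k(0, m(s(b), s(s(b)), 0))))))   [R3 at 1.1.1.2]
2. s(k(m(k(s(s(s(0))), s(s(b))), s(s(s(0))), s(b)), s(s(k(0, m(s(b), s(s(b)), 0))))))  →  s(k(m(s(0), s(s(s(0))), s(b)), s(s(k(0, m(s(b), s(s(b)), 0))))))   [R1 at 1.1.1]
3. s(k(m(s(0), s(s(s(0))), s(b)), s(s(k(0, m(s(b), s(s(b)), 0))))))  →  s(k(s(s(b)), s(s(k(0, m(s(b), s(s(b)), 0))))))   [R3 at 1.1]
4. s(k(s(s(b)), s(s(k(0, m(s(b), s(s(b)), 0))))))  →  s(k(s(s(b)), s(s(k(0, s(0))))))   [R3 at 1.2.1.1.2]
5. s(k(s(s(b)), s(s(k(0, s(0))))))  →  s(k(s(s(b)), s(s(b))))   [R2 at 1.2.1.1]
6. s(k(s(s(b)), s(s(b))))  →  s(s(0))   [R1 at 1]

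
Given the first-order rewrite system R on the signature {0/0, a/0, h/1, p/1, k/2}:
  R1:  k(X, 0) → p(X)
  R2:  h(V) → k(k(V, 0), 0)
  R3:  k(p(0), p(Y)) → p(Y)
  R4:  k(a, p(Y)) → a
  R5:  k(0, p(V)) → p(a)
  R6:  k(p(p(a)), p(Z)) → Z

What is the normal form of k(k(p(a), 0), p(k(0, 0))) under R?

1. k(k(p(a), 0), p(k(0, 0)))  →  k(p(p(a)), p(k(0, 0)))   [R1 at 1]
2. k(p(p(a)), p(k(0, 0)))  →  k(0, 0)   [R6 at ε]
3. k(0, 0)  →  p(0)   [R1 at ε]

p(0)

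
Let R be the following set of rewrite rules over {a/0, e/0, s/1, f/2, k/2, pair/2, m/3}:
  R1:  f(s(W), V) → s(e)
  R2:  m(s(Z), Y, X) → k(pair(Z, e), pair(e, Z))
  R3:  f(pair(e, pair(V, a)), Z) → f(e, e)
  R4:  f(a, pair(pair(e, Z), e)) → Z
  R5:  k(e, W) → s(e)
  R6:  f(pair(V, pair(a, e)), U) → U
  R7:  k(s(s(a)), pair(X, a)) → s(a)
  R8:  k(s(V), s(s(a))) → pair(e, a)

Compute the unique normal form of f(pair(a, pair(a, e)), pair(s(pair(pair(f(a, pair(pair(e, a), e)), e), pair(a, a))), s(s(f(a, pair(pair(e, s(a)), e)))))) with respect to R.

pair(s(pair(pair(a, e), pair(a, a))), s(s(s(a))))

1. f(pair(a, pair(a, e)), pair(s(pair(pair(f(a, pair(pair(e, a), e)), e), pair(a, a))), s(s(f(a, pair(pair(e, s(a)), e))))))  →  pair(s(pair(pair(f(a, pair(pair(e, a), e)), e), pair(a, a))), s(s(f(a, pair(pair(e, s(a)), e)))))   [R6 at ε]
2. pair(s(pair(pair(f(a, pair(pair(e, a), e)), e), pair(a, a))), s(s(f(a, pair(pair(e, s(a)), e)))))  →  pair(s(pair(pair(a, e), pair(a, a))), s(s(f(a, pair(pair(e, s(a)), e)))))   [R4 at 1.1.1.1]
3. pair(s(pair(pair(a, e), pair(a, a))), s(s(f(a, pair(pair(e, s(a)), e)))))  →  pair(s(pair(pair(a, e), pair(a, a))), s(s(s(a))))   [R4 at 2.1.1]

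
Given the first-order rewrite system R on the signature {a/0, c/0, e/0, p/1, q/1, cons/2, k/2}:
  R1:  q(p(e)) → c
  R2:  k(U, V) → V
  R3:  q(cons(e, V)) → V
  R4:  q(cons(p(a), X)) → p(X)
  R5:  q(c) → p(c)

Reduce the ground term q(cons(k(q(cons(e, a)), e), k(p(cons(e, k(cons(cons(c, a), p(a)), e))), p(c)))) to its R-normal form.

1. q(cons(k(q(cons(e, a)), e), k(p(cons(e, k(cons(cons(c, a), p(a)), e))), p(c))))  →  q(cons(e, k(p(cons(e, k(cons(cons(c, a), p(a)), e))), p(c))))   [R2 at 1.1]
2. q(cons(e, k(p(cons(e, k(cons(cons(c, a), p(a)), e))), p(c))))  →  k(p(cons(e, k(cons(cons(c, a), p(a)), e))), p(c))   [R3 at ε]
3. k(p(cons(e, k(cons(cons(c, a), p(a)), e))), p(c))  →  p(c)   [R2 at ε]

p(c)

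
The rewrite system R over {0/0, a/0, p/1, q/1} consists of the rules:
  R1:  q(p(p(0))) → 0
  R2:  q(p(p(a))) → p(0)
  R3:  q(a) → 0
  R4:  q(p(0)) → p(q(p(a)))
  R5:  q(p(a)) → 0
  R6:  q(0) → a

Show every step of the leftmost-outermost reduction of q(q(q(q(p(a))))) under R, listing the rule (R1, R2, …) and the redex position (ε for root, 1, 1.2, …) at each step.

1. q(q(q(q(p(a)))))  →  q(q(q(0)))   [R5 at 1.1.1]
2. q(q(q(0)))  →  q(q(a))   [R6 at 1.1]
3. q(q(a))  →  q(0)   [R3 at 1]
4. q(0)  →  a   [R6 at ε]

a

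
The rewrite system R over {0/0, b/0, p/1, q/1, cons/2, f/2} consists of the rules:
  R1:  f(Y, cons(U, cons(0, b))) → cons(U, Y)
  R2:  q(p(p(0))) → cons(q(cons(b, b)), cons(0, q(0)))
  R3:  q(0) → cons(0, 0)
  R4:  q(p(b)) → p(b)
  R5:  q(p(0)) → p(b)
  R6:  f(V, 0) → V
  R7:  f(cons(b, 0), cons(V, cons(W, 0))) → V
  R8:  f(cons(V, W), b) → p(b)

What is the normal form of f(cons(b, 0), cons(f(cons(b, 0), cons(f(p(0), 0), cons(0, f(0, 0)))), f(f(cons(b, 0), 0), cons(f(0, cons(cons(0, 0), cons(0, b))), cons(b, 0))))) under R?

p(0)

1. f(cons(b, 0), cons(f(cons(b, 0), cons(f(p(0), 0), cons(0, f(0, 0)))), f(f(cons(b, 0), 0), cons(f(0, cons(cons(0, 0), cons(0, b))), cons(b, 0)))))  →  f(cons(b, 0), cons(f(cons(b, 0), cons(p(0), cons(0, f(0, 0)))), f(f(cons(b, 0), 0), cons(f(0, cons(cons(0, 0), cons(0, b))), cons(b, 0)))))   [R6 at 2.1.2.1]
2. f(cons(b, 0), cons(f(cons(b, 0), cons(p(0), cons(0, f(0, 0)))), f(f(cons(b, 0), 0), cons(f(0, cons(cons(0, 0), cons(0, b))), cons(b, 0)))))  →  f(cons(b, 0), cons(f(cons(b, 0), cons(p(0), cons(0, 0))), f(f(cons(b, 0), 0), cons(f(0, cons(cons(0, 0), cons(0, b))), cons(b, 0)))))   [R6 at 2.1.2.2.2]
3. f(cons(b, 0), cons(f(cons(b, 0), cons(p(0), cons(0, 0))), f(f(cons(b, 0), 0), cons(f(0, cons(cons(0, 0), cons(0, b))), cons(b, 0)))))  →  f(cons(b, 0), cons(p(0), f(f(cons(b, 0), 0), cons(f(0, cons(cons(0, 0), cons(0, b))), cons(b, 0)))))   [R7 at 2.1]
4. f(cons(b, 0), cons(p(0), f(f(cons(b, 0), 0), cons(f(0, cons(cons(0, 0), cons(0, b))), cons(b, 0)))))  →  f(cons(b, 0), cons(p(0), f(cons(b, 0), cons(f(0, cons(cons(0, 0), cons(0, b))), cons(b, 0)))))   [R6 at 2.2.1]
5. f(cons(b, 0), cons(p(0), f(cons(b, 0), cons(f(0, cons(cons(0, 0), cons(0, b))), cons(b, 0)))))  →  f(cons(b, 0), cons(p(0), f(0, cons(cons(0, 0), cons(0, b)))))   [R7 at 2.2]
6. f(cons(b, 0), cons(p(0), f(0, cons(cons(0, 0), cons(0, b)))))  →  f(cons(b, 0), cons(p(0), cons(cons(0, 0), 0)))   [R1 at 2.2]
7. f(cons(b, 0), cons(p(0), cons(cons(0, 0), 0)))  →  p(0)   [R7 at ε]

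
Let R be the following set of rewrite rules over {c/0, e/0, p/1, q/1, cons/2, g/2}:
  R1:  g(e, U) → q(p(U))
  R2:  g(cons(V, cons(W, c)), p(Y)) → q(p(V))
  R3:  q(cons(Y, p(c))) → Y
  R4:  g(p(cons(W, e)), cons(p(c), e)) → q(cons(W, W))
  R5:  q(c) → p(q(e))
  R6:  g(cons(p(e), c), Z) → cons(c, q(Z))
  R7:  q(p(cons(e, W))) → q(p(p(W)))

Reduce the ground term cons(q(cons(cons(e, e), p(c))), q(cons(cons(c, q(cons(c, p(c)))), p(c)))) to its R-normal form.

cons(cons(e, e), cons(c, c))

1. cons(q(cons(cons(e, e), p(c))), q(cons(cons(c, q(cons(c, p(c)))), p(c))))  →  cons(cons(e, e), q(cons(cons(c, q(cons(c, p(c)))), p(c))))   [R3 at 1]
2. cons(cons(e, e), q(cons(cons(c, q(cons(c, p(c)))), p(c))))  →  cons(cons(e, e), cons(c, q(cons(c, p(c)))))   [R3 at 2]
3. cons(cons(e, e), cons(c, q(cons(c, p(c)))))  →  cons(cons(e, e), cons(c, c))   [R3 at 2.2]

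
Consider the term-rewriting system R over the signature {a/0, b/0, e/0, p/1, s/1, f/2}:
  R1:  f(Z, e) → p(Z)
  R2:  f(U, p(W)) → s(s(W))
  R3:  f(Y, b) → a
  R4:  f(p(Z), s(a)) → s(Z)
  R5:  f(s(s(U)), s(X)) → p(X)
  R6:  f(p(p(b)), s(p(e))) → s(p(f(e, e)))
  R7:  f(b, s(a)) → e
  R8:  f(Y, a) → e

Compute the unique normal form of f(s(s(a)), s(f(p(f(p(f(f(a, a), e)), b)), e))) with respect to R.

1. f(s(s(a)), s(f(p(f(p(f(f(a, a), e)), b)), e)))  →  p(f(p(f(p(f(f(a, a), e)), b)), e))   [R5 at ε]
2. p(f(p(f(p(f(f(a, a), e)), b)), e))  →  p(p(p(f(p(f(f(a, a), e)), b))))   [R1 at 1]
3. p(p(p(f(p(f(f(a, a), e)), b))))  →  p(p(p(a)))   [R3 at 1.1.1]

p(p(p(a)))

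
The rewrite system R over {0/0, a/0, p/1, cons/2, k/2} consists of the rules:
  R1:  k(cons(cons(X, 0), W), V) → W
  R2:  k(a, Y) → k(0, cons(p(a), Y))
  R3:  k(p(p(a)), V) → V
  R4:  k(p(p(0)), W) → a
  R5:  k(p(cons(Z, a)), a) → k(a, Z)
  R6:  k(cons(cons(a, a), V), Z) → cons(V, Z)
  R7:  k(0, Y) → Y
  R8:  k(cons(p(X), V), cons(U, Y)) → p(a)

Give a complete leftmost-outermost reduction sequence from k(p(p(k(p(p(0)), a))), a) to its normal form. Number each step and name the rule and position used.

a

1. k(p(p(k(p(p(0)), a))), a)  →  k(p(p(a)), a)   [R4 at 1.1.1]
2. k(p(p(a)), a)  →  a   [R3 at ε]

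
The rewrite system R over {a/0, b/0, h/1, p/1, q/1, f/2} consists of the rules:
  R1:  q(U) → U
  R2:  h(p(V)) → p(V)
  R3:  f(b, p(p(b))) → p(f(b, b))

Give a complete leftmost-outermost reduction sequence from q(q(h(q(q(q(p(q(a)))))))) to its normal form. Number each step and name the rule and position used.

p(a)

1. q(q(h(q(q(q(p(q(a))))))))  →  q(h(q(q(q(p(q(a)))))))   [R1 at ε]
2. q(h(q(q(q(p(q(a)))))))  →  h(q(q(q(p(q(a))))))   [R1 at ε]
3. h(q(q(q(p(q(a))))))  →  h(q(q(p(q(a)))))   [R1 at 1]
4. h(q(q(p(q(a)))))  →  h(q(p(q(a))))   [R1 at 1]
5. h(q(p(q(a))))  →  h(p(q(a)))   [R1 at 1]
6. h(p(q(a)))  →  p(q(a))   [R2 at ε]
7. p(q(a))  →  p(a)   [R1 at 1]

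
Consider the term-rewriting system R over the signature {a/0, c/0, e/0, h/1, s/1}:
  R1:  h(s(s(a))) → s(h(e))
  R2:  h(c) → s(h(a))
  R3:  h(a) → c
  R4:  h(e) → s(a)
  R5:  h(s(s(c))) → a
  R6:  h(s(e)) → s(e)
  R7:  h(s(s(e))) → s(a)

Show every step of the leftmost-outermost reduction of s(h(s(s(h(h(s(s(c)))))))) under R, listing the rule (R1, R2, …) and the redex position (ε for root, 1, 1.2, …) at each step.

s(a)

1. s(h(s(s(h(h(s(s(c))))))))  →  s(h(s(s(h(a)))))   [R5 at 1.1.1.1.1]
2. s(h(s(s(h(a)))))  →  s(h(s(s(c))))   [R3 at 1.1.1.1]
3. s(h(s(s(c))))  →  s(a)   [R5 at 1]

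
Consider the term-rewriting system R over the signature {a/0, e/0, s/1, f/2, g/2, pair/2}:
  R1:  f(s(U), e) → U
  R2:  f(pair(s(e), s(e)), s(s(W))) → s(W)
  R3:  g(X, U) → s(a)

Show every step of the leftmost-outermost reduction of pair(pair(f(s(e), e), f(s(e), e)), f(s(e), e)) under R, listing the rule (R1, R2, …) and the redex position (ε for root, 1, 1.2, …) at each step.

1. pair(pair(f(s(e), e), f(s(e), e)), f(s(e), e))  →  pair(pair(e, f(s(e), e)), f(s(e), e))   [R1 at 1.1]
2. pair(pair(e, f(s(e), e)), f(s(e), e))  →  pair(pair(e, e), f(s(e), e))   [R1 at 1.2]
3. pair(pair(e, e), f(s(e), e))  →  pair(pair(e, e), e)   [R1 at 2]

pair(pair(e, e), e)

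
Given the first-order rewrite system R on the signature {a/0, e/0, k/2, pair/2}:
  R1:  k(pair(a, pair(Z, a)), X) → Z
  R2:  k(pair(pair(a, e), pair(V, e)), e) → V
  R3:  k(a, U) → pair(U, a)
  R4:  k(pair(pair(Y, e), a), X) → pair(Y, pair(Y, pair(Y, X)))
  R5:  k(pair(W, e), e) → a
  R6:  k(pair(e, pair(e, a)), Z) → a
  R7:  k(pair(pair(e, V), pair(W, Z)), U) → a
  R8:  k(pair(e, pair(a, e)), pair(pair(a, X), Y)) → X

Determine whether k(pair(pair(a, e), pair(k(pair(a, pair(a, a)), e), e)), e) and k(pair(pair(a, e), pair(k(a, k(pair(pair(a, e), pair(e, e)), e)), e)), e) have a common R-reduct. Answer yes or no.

no — NF(t₁) = a, NF(t₂) = pair(e, a)

Reduce t₁ = k(pair(pair(a, e), pair(k(pair(a, pair(a, a)), e), e)), e):
1. k(pair(pair(a, e), pair(k(pair(a, pair(a, a)), e), e)), e)  →  k(pair(a, pair(a, a)), e)   [R2 at ε]
2. k(pair(a, pair(a, a)), e)  →  a   [R1 at ε]

Reduce t₂ = k(pair(pair(a, e), pair(k(a, k(pair(pair(a, e), pair(e, e)), e)), e)), e):
1. k(pair(pair(a, e), pair(k(a, k(pair(pair(a, e), pair(e, e)), e)), e)), e)  →  k(a, k(pair(pair(a, e), pair(e, e)), e))   [R2 at ε]
2. k(a, k(pair(pair(a, e), pair(e, e)), e))  →  pair(k(pair(pair(a, e), pair(e, e)), e), a)   [R3 at ε]
3. pair(k(pair(pair(a, e), pair(e, e)), e), a)  →  pair(e, a)   [R2 at 1]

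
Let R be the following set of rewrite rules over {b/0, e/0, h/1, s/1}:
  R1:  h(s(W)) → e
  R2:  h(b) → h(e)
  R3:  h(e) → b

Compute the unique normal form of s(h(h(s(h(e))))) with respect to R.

s(b)

1. s(h(h(s(h(e)))))  →  s(h(e))   [R1 at 1.1]
2. s(h(e))  →  s(b)   [R3 at 1]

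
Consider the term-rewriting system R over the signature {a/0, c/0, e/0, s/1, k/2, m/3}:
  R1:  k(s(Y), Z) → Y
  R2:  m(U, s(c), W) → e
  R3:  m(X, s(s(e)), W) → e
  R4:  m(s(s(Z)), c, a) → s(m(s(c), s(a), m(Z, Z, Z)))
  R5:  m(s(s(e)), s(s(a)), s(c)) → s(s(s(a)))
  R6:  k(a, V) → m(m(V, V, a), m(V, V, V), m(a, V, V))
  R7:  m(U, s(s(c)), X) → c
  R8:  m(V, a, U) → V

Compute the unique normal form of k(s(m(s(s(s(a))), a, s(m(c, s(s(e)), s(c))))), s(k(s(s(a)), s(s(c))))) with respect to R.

1. k(s(m(s(s(s(a))), a, s(m(c, s(s(e)), s(c))))), s(k(s(s(a)), s(s(c)))))  →  m(s(s(s(a))), a, s(m(c, s(s(e)), s(c))))   [R1 at ε]
2. m(s(s(s(a))), a, s(m(c, s(s(e)), s(c))))  →  s(s(s(a)))   [R8 at ε]

s(s(s(a)))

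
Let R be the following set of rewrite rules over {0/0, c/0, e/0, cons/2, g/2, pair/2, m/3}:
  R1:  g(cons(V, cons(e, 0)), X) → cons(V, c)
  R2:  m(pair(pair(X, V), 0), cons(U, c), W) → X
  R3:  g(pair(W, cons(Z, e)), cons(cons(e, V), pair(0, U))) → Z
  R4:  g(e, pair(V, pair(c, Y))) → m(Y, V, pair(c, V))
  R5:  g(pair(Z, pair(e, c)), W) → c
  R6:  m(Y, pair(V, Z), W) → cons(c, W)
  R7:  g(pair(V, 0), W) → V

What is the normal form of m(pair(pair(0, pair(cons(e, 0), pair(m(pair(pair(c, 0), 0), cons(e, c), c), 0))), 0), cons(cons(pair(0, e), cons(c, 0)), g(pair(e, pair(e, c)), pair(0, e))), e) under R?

1. m(pair(pair(0, pair(cons(e, 0), pair(m(pair(pair(c, 0), 0), cons(e, c), c), 0))), 0), cons(cons(pair(0, e), cons(c, 0)), g(pair(e, pair(e, c)), pair(0, e))), e)  →  m(pair(pair(0, pair(cons(e, 0), pair(c, 0))), 0), cons(cons(pair(0, e), cons(c, 0)), g(pair(e, pair(e, c)), pair(0, e))), e)   [R2 at 1.1.2.2.1]
2. m(pair(pair(0, pair(cons(e, 0), pair(c, 0))), 0), cons(cons(pair(0, e), cons(c, 0)), g(pair(e, pair(e, c)), pair(0, e))), e)  →  m(pair(pair(0, pair(cons(e, 0), pair(c, 0))), 0), cons(cons(pair(0, e), cons(c, 0)), c), e)   [R5 at 2.2]
3. m(pair(pair(0, pair(cons(e, 0), pair(c, 0))), 0), cons(cons(pair(0, e), cons(c, 0)), c), e)  →  0   [R2 at ε]

0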